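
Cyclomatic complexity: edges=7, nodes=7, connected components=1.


Formula: V(G) = E - N + 2P
V(G) = 7 - 7 + 2*1
V(G) = 0 + 2
V(G) = 2

2


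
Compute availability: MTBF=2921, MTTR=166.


Availability = MTBF / (MTBF + MTTR)
Availability = 2921 / (2921 + 166)
Availability = 2921 / 3087
Availability = 94.6226%

94.6226%


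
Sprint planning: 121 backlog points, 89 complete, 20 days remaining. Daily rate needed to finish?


Formula: Required rate = Remaining points / Days left
Remaining = 121 - 89 = 32 points
Required rate = 32 / 20 = 1.6 points/day

1.6 points/day


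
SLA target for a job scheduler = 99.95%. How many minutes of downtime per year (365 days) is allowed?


Formula: allowed downtime = period * (100 - SLA) / 100
Period (year (365 days)) = 525600 minutes
Unavailability fraction = (100 - 99.95) / 100
Allowed downtime = 525600 * (100 - 99.95) / 100
Allowed downtime = 262.8 minutes

262.8 minutes


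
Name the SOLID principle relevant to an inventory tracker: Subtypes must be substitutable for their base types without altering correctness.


This describes the Liskov Substitution Principle (LSP)

Liskov Substitution Principle (LSP)


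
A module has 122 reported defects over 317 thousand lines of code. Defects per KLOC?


Defect density = defects / KLOC
Defect density = 122 / 317
Defect density = 0.385 defects/KLOC

0.385 defects/KLOC


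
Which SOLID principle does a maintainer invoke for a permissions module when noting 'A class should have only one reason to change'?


This describes the Single Responsibility Principle (SRP)

Single Responsibility Principle (SRP)


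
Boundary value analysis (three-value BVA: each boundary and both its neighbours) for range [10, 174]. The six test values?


Range: [10, 174]
Boundaries: just below min, min, min+1, max-1, max, just above max
Values: [9, 10, 11, 173, 174, 175]

[9, 10, 11, 173, 174, 175]


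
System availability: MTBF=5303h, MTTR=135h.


Availability = MTBF / (MTBF + MTTR)
Availability = 5303 / (5303 + 135)
Availability = 5303 / 5438
Availability = 97.5175%

97.5175%


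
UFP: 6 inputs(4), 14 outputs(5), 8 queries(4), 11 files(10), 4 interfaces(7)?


UFP = EI*4 + EO*5 + EQ*4 + ILF*10 + EIF*7
UFP = 6*4 + 14*5 + 8*4 + 11*10 + 4*7
UFP = 24 + 70 + 32 + 110 + 28
UFP = 264

264


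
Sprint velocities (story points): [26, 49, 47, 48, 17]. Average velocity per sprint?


Formula: Avg velocity = Total points / Number of sprints
Points: [26, 49, 47, 48, 17]
Sum = 26 + 49 + 47 + 48 + 17 = 187
Avg velocity = 187 / 5 = 37.4 points/sprint

37.4 points/sprint


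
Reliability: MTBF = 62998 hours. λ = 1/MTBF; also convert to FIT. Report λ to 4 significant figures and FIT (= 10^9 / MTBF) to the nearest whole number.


Formula: λ = 1 / MTBF; FIT = λ × 1e9 = 1e9 / MTBF
λ = 1 / 62998 ≈ 1.587e-05 failures/hour
FIT = 1e9 / 62998 ≈ 15874 failures per 1e9 hours (nearest whole number)

λ = 1.587e-05 /h, FIT = 15874


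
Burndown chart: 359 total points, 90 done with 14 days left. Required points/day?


Formula: Required rate = Remaining points / Days left
Remaining = 359 - 90 = 269 points
Required rate = 269 / 14 = 19.21 points/day

19.21 points/day


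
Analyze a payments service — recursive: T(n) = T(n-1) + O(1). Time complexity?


Reasoning: linear recursion with constant work per frame
Complexity: O(n)

O(n)


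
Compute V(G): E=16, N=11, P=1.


Formula: V(G) = E - N + 2P
V(G) = 16 - 11 + 2*1
V(G) = 5 + 2
V(G) = 7

7


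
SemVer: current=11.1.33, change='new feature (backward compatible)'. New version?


Current: 11.1.33
Change category: 'new feature (backward compatible)' → minor bump
SemVer rule: minor bump → increment MINOR, reset PATCH to 0 (MAJOR unchanged)
New: 11.2.0

11.2.0


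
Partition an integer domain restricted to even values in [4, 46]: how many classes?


Constraint: even integers in [4, 46]
Class 1: x < 4 — out-of-range invalid
Class 2: x in [4,46] but odd — wrong type invalid
Class 3: x in [4,46] and even — valid
Class 4: x > 46 — out-of-range invalid
Total equivalence classes: 4

4 equivalence classes


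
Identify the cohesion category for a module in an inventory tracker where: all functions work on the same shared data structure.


Reasoning: Functions share data
Type: Communicational cohesion

Communicational cohesion


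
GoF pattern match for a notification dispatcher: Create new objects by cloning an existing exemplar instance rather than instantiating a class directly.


This matches the Prototype pattern

Prototype


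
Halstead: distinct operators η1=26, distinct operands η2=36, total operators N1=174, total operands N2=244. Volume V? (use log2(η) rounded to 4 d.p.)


Formula: V = N * log2(η), where N = N1 + N2 and η = η1 + η2
η = 26 + 36 = 62
N = 174 + 244 = 418
log2(62) ≈ 5.9542
V = 418 * 5.9542 = 2488.86

2488.86


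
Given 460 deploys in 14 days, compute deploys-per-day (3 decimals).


Formula: deployments per day = releases / days
= 460 / 14
= 32.857 deploys/day
(equivalently, 230.0 deploys/week)

32.857 deploys/day


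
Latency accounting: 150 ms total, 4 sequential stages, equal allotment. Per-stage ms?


Formula: per_stage = total_budget / stages
per_stage = 150 / 4
per_stage = 37.5 ms

37.5 ms


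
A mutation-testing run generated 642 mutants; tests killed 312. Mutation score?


Mutation score = killed / total * 100
Mutation score = 312 / 642 * 100
Mutation score = 48.6%

48.6%


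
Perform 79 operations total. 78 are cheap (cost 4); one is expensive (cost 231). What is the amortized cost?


Formula: Amortized cost = Total cost / Operations
Total cost = (78 * 4) + (1 * 231)
Total cost = 312 + 231 = 543
Amortized = 543 / 79 = 6.8734

6.8734


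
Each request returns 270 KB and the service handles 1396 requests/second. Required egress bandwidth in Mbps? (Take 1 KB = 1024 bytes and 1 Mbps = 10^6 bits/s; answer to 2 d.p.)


Formula: Mbps = payload_bytes * RPS * 8 / 1e6
Payload per request = 270 KB = 270 * 1024 = 276480 bytes
Total bytes/sec = 276480 * 1396 = 385966080
Total bits/sec = 385966080 * 8 = 3087728640
Mbps = 3087728640 / 1e6 = 3087.73

3087.73 Mbps


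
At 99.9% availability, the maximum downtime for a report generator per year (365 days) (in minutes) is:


Formula: allowed downtime = period * (100 - SLA) / 100
Period (year (365 days)) = 525600 minutes
Unavailability fraction = (100 - 99.9) / 100
Allowed downtime = 525600 * (100 - 99.9) / 100
Allowed downtime = 525.6 minutes

525.6 minutes


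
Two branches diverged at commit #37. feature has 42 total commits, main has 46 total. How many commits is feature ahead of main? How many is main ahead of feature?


Common ancestor: commit #37
feature commits after divergence: 42 - 37 = 5
main commits after divergence: 46 - 37 = 9
feature is 5 commits ahead of main
main is 9 commits ahead of feature

feature ahead: 5, main ahead: 9


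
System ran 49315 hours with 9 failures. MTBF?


Formula: MTBF = Total operating time / Number of failures
MTBF = 49315 / 9
MTBF = 5479.44 hours

5479.44 hours


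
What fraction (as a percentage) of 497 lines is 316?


Coverage = covered / total * 100
Coverage = 316 / 497 * 100
Coverage = 63.58%

63.58%


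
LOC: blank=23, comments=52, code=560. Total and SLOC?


Total LOC = blank + comment + code
Total LOC = 23 + 52 + 560 = 635
SLOC (source only) = code = 560

Total LOC: 635, SLOC: 560


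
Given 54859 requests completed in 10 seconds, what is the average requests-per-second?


Formula: throughput = requests / seconds
throughput = 54859 / 10
throughput = 5485.9 requests/second

5485.9 requests/second


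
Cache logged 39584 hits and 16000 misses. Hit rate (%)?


Formula: hit rate = hits / (hits + misses) * 100
hit rate = 39584 / (39584 + 16000) * 100
hit rate = 39584 / 55584 * 100
hit rate = 71.21%

71.21%


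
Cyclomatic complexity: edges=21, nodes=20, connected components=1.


Formula: V(G) = E - N + 2P
V(G) = 21 - 20 + 2*1
V(G) = 1 + 2
V(G) = 3

3


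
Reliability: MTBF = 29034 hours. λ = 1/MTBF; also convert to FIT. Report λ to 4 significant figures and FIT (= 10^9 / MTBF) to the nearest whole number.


Formula: λ = 1 / MTBF; FIT = λ × 1e9 = 1e9 / MTBF
λ = 1 / 29034 ≈ 3.444e-05 failures/hour
FIT = 1e9 / 29034 ≈ 34442 failures per 1e9 hours (nearest whole number)

λ = 3.444e-05 /h, FIT = 34442


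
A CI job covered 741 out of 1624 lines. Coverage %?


Coverage = covered / total * 100
Coverage = 741 / 1624 * 100
Coverage = 45.63%

45.63%


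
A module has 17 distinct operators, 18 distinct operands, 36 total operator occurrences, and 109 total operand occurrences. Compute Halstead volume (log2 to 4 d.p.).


Formula: V = N * log2(η), where N = N1 + N2 and η = η1 + η2
η = 17 + 18 = 35
N = 36 + 109 = 145
log2(35) ≈ 5.1293
V = 145 * 5.1293 = 743.75

743.75


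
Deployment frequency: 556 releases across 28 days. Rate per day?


Formula: deployments per day = releases / days
= 556 / 28
= 19.857 deploys/day
(equivalently, 139.0 deploys/week)

19.857 deploys/day


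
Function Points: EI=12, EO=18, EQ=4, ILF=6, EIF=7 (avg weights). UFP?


UFP = EI*4 + EO*5 + EQ*4 + ILF*10 + EIF*7
UFP = 12*4 + 18*5 + 4*4 + 6*10 + 7*7
UFP = 48 + 90 + 16 + 60 + 49
UFP = 263

263


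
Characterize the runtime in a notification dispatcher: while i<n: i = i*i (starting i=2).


Reasoning: squaring drives double-exponential growth; iterations ~ log log n
Complexity: O(log log n)

O(log log n)


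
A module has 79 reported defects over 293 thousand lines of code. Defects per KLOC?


Defect density = defects / KLOC
Defect density = 79 / 293
Defect density = 0.27 defects/KLOC

0.27 defects/KLOC


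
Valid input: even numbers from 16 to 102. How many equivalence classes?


Constraint: even integers in [16, 102]
Class 1: x < 16 — out-of-range invalid
Class 2: x in [16,102] but odd — wrong type invalid
Class 3: x in [16,102] and even — valid
Class 4: x > 102 — out-of-range invalid
Total equivalence classes: 4

4 equivalence classes


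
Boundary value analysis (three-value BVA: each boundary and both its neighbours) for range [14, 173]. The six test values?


Range: [14, 173]
Boundaries: just below min, min, min+1, max-1, max, just above max
Values: [13, 14, 15, 172, 173, 174]

[13, 14, 15, 172, 173, 174]


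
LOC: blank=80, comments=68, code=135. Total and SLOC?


Total LOC = blank + comment + code
Total LOC = 80 + 68 + 135 = 283
SLOC (source only) = code = 135

Total LOC: 283, SLOC: 135


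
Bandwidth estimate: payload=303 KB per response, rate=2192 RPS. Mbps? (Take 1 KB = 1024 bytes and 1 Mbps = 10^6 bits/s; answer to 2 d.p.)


Formula: Mbps = payload_bytes * RPS * 8 / 1e6
Payload per request = 303 KB = 303 * 1024 = 310272 bytes
Total bytes/sec = 310272 * 2192 = 680116224
Total bits/sec = 680116224 * 8 = 5440929792
Mbps = 5440929792 / 1e6 = 5440.93

5440.93 Mbps


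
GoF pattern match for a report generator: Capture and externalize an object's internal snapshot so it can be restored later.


This matches the Memento pattern

Memento


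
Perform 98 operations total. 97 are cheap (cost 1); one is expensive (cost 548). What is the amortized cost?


Formula: Amortized cost = Total cost / Operations
Total cost = (97 * 1) + (1 * 548)
Total cost = 97 + 548 = 645
Amortized = 645 / 98 = 6.5816

6.5816


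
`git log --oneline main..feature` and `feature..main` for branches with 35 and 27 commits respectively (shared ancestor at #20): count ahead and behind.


Common ancestor: commit #20
feature commits after divergence: 35 - 20 = 15
main commits after divergence: 27 - 20 = 7
feature is 15 commits ahead of main
main is 7 commits ahead of feature

feature ahead: 15, main ahead: 7


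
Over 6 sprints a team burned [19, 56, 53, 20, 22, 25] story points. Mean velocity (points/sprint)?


Formula: Avg velocity = Total points / Number of sprints
Points: [19, 56, 53, 20, 22, 25]
Sum = 19 + 56 + 53 + 20 + 22 + 25 = 195
Avg velocity = 195 / 6 = 32.5 points/sprint

32.5 points/sprint


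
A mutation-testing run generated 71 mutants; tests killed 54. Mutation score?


Mutation score = killed / total * 100
Mutation score = 54 / 71 * 100
Mutation score = 76.06%

76.06%


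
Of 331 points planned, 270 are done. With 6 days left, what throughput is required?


Formula: Required rate = Remaining points / Days left
Remaining = 331 - 270 = 61 points
Required rate = 61 / 6 = 10.17 points/day

10.17 points/day


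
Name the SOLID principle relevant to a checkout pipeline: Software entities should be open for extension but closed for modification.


This describes the Open/Closed Principle (OCP)

Open/Closed Principle (OCP)


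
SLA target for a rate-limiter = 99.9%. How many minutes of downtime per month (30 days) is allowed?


Formula: allowed downtime = period * (100 - SLA) / 100
Period (month (30 days)) = 43200 minutes
Unavailability fraction = (100 - 99.9) / 100
Allowed downtime = 43200 * (100 - 99.9) / 100
Allowed downtime = 43.2 minutes

43.2 minutes


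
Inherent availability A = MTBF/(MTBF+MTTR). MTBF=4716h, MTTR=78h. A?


Availability = MTBF / (MTBF + MTTR)
Availability = 4716 / (4716 + 78)
Availability = 4716 / 4794
Availability = 98.373%

98.373%


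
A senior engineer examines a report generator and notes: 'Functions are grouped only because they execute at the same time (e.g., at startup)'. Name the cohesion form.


Reasoning: Related by timing only
Type: Temporal cohesion

Temporal cohesion


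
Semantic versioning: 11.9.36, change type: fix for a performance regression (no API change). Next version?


Current: 11.9.36
Change category: 'fix for a performance regression (no API change)' → patch bump
SemVer rule: patch bump → increment PATCH (MAJOR and MINOR unchanged)
New: 11.9.37

11.9.37


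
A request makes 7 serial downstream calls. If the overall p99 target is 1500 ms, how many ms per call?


Formula: per_stage = total_budget / stages
per_stage = 1500 / 7
per_stage = 214.29 ms

214.29 ms


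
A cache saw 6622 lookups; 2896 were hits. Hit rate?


Formula: hit rate = hits / (hits + misses) * 100
hit rate = 2896 / (2896 + 3726) * 100
hit rate = 2896 / 6622 * 100
hit rate = 43.73%

43.73%


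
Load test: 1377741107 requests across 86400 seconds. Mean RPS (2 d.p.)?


Formula: throughput = requests / seconds
throughput = 1377741107 / 86400
throughput = 15946.08 requests/second

15946.08 requests/second


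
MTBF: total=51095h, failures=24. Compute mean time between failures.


Formula: MTBF = Total operating time / Number of failures
MTBF = 51095 / 24
MTBF = 2128.96 hours

2128.96 hours


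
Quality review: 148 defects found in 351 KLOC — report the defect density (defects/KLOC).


Defect density = defects / KLOC
Defect density = 148 / 351
Defect density = 0.422 defects/KLOC

0.422 defects/KLOC


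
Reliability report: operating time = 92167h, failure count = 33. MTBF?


Formula: MTBF = Total operating time / Number of failures
MTBF = 92167 / 33
MTBF = 2792.94 hours

2792.94 hours


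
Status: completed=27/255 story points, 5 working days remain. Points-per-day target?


Formula: Required rate = Remaining points / Days left
Remaining = 255 - 27 = 228 points
Required rate = 228 / 5 = 45.6 points/day

45.6 points/day


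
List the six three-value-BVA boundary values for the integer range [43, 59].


Range: [43, 59]
Boundaries: just below min, min, min+1, max-1, max, just above max
Values: [42, 43, 44, 58, 59, 60]

[42, 43, 44, 58, 59, 60]


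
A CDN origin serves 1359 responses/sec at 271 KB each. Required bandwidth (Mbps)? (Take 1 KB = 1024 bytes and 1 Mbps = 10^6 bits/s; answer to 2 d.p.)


Formula: Mbps = payload_bytes * RPS * 8 / 1e6
Payload per request = 271 KB = 271 * 1024 = 277504 bytes
Total bytes/sec = 277504 * 1359 = 377127936
Total bits/sec = 377127936 * 8 = 3017023488
Mbps = 3017023488 / 1e6 = 3017.02

3017.02 Mbps


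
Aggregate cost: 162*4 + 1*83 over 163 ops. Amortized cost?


Formula: Amortized cost = Total cost / Operations
Total cost = (162 * 4) + (1 * 83)
Total cost = 648 + 83 = 731
Amortized = 731 / 163 = 4.4847

4.4847


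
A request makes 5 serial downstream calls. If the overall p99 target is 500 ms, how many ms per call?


Formula: per_stage = total_budget / stages
per_stage = 500 / 5
per_stage = 100.0 ms

100.0 ms


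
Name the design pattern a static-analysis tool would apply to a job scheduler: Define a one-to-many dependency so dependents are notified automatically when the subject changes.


This matches the Observer pattern

Observer


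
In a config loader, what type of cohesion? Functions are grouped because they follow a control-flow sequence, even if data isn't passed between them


Reasoning: Grouped by order of execution within a routine, not by data flow
Type: Procedural cohesion

Procedural cohesion


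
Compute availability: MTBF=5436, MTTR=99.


Availability = MTBF / (MTBF + MTTR)
Availability = 5436 / (5436 + 99)
Availability = 5436 / 5535
Availability = 98.2114%

98.2114%


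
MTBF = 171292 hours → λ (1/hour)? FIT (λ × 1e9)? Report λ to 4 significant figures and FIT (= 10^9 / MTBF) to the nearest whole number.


Formula: λ = 1 / MTBF; FIT = λ × 1e9 = 1e9 / MTBF
λ = 1 / 171292 ≈ 5.838e-06 failures/hour
FIT = 1e9 / 171292 ≈ 5838 failures per 1e9 hours (nearest whole number)

λ = 5.838e-06 /h, FIT = 5838


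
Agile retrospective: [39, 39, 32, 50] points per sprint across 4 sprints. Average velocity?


Formula: Avg velocity = Total points / Number of sprints
Points: [39, 39, 32, 50]
Sum = 39 + 39 + 32 + 50 = 160
Avg velocity = 160 / 4 = 40.0 points/sprint

40.0 points/sprint


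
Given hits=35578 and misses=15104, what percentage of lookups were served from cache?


Formula: hit rate = hits / (hits + misses) * 100
hit rate = 35578 / (35578 + 15104) * 100
hit rate = 35578 / 50682 * 100
hit rate = 70.2%

70.2%


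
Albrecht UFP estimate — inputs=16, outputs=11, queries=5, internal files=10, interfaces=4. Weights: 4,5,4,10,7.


UFP = EI*4 + EO*5 + EQ*4 + ILF*10 + EIF*7
UFP = 16*4 + 11*5 + 5*4 + 10*10 + 4*7
UFP = 64 + 55 + 20 + 100 + 28
UFP = 267

267


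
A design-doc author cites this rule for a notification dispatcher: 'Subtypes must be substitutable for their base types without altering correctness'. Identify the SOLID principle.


This describes the Liskov Substitution Principle (LSP)

Liskov Substitution Principle (LSP)


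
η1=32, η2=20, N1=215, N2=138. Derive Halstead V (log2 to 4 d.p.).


Formula: V = N * log2(η), where N = N1 + N2 and η = η1 + η2
η = 32 + 20 = 52
N = 215 + 138 = 353
log2(52) ≈ 5.7004
V = 353 * 5.7004 = 2012.24

2012.24


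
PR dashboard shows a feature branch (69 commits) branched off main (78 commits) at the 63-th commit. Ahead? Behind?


Common ancestor: commit #63
feature commits after divergence: 69 - 63 = 6
main commits after divergence: 78 - 63 = 15
feature is 6 commits ahead of main
main is 15 commits ahead of feature

feature ahead: 6, main ahead: 15


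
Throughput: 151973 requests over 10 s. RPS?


Formula: throughput = requests / seconds
throughput = 151973 / 10
throughput = 15197.3 requests/second

15197.3 requests/second


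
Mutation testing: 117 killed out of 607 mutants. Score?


Mutation score = killed / total * 100
Mutation score = 117 / 607 * 100
Mutation score = 19.28%

19.28%


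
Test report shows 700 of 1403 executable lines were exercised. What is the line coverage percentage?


Coverage = covered / total * 100
Coverage = 700 / 1403 * 100
Coverage = 49.89%

49.89%


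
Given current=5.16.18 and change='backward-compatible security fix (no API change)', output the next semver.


Current: 5.16.18
Change category: 'backward-compatible security fix (no API change)' → patch bump
SemVer rule: patch bump → increment PATCH (MAJOR and MINOR unchanged)
New: 5.16.19

5.16.19


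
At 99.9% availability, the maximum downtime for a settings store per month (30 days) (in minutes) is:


Formula: allowed downtime = period * (100 - SLA) / 100
Period (month (30 days)) = 43200 minutes
Unavailability fraction = (100 - 99.9) / 100
Allowed downtime = 43200 * (100 - 99.9) / 100
Allowed downtime = 43.2 minutes

43.2 minutes


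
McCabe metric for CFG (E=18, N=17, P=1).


Formula: V(G) = E - N + 2P
V(G) = 18 - 17 + 2*1
V(G) = 1 + 2
V(G) = 3

3


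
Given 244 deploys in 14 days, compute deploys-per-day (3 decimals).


Formula: deployments per day = releases / days
= 244 / 14
= 17.429 deploys/day
(equivalently, 122.0 deploys/week)

17.429 deploys/day


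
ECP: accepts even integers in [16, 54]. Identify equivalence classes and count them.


Constraint: even integers in [16, 54]
Class 1: x < 16 — out-of-range invalid
Class 2: x in [16,54] but odd — wrong type invalid
Class 3: x in [16,54] and even — valid
Class 4: x > 54 — out-of-range invalid
Total equivalence classes: 4

4 equivalence classes


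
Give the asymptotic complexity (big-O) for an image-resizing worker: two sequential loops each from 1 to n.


Reasoning: sequential dominates: O(n) + O(n) = O(n)
Complexity: O(n)

O(n)


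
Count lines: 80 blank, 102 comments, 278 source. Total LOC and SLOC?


Total LOC = blank + comment + code
Total LOC = 80 + 102 + 278 = 460
SLOC (source only) = code = 278

Total LOC: 460, SLOC: 278


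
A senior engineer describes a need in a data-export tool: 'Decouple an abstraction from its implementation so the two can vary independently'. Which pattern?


This matches the Bridge pattern

Bridge


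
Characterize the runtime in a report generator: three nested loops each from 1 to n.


Reasoning: three levels of nesting over n
Complexity: O(n^3)

O(n^3)


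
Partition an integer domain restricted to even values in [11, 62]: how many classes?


Constraint: even integers in [11, 62]
Class 1: x < 11 — out-of-range invalid
Class 2: x in [11,62] but odd — wrong type invalid
Class 3: x in [11,62] and even — valid
Class 4: x > 62 — out-of-range invalid
Total equivalence classes: 4

4 equivalence classes


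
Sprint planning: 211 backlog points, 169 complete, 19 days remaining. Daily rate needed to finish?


Formula: Required rate = Remaining points / Days left
Remaining = 211 - 169 = 42 points
Required rate = 42 / 19 = 2.21 points/day

2.21 points/day


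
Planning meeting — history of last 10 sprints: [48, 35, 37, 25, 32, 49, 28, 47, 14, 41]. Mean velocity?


Formula: Avg velocity = Total points / Number of sprints
Points: [48, 35, 37, 25, 32, 49, 28, 47, 14, 41]
Sum = 48 + 35 + 37 + 25 + 32 + 49 + 28 + 47 + 14 + 41 = 356
Avg velocity = 356 / 10 = 35.6 points/sprint

35.6 points/sprint


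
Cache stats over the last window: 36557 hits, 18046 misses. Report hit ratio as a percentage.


Formula: hit rate = hits / (hits + misses) * 100
hit rate = 36557 / (36557 + 18046) * 100
hit rate = 36557 / 54603 * 100
hit rate = 66.95%

66.95%


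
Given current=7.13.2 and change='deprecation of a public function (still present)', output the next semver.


Current: 7.13.2
Change category: 'deprecation of a public function (still present)' → minor bump
SemVer rule: minor bump → increment MINOR, reset PATCH to 0 (MAJOR unchanged)
New: 7.14.0

7.14.0


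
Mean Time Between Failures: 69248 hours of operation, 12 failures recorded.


Formula: MTBF = Total operating time / Number of failures
MTBF = 69248 / 12
MTBF = 5770.67 hours

5770.67 hours


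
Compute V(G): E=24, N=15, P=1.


Formula: V(G) = E - N + 2P
V(G) = 24 - 15 + 2*1
V(G) = 9 + 2
V(G) = 11

11


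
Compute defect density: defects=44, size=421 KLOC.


Defect density = defects / KLOC
Defect density = 44 / 421
Defect density = 0.105 defects/KLOC

0.105 defects/KLOC


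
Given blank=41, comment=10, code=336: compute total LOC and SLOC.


Total LOC = blank + comment + code
Total LOC = 41 + 10 + 336 = 387
SLOC (source only) = code = 336

Total LOC: 387, SLOC: 336


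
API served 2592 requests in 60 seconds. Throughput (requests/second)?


Formula: throughput = requests / seconds
throughput = 2592 / 60
throughput = 43.2 requests/second

43.2 requests/second


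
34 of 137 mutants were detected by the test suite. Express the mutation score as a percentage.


Mutation score = killed / total * 100
Mutation score = 34 / 137 * 100
Mutation score = 24.82%

24.82%


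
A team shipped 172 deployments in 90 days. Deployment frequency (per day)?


Formula: deployments per day = releases / days
= 172 / 90
= 1.911 deploys/day
(equivalently, 13.38 deploys/week)

1.911 deploys/day


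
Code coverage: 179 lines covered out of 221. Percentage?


Coverage = covered / total * 100
Coverage = 179 / 221 * 100
Coverage = 81.0%

81.0%


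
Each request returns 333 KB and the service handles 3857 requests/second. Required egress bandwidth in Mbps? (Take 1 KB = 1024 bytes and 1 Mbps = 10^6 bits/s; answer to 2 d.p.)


Formula: Mbps = payload_bytes * RPS * 8 / 1e6
Payload per request = 333 KB = 333 * 1024 = 340992 bytes
Total bytes/sec = 340992 * 3857 = 1315206144
Total bits/sec = 1315206144 * 8 = 10521649152
Mbps = 10521649152 / 1e6 = 10521.65

10521.65 Mbps


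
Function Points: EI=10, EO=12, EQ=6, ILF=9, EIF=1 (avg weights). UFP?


UFP = EI*4 + EO*5 + EQ*4 + ILF*10 + EIF*7
UFP = 10*4 + 12*5 + 6*4 + 9*10 + 1*7
UFP = 40 + 60 + 24 + 90 + 7
UFP = 221

221


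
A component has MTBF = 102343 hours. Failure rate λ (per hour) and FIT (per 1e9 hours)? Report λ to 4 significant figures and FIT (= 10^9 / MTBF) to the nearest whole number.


Formula: λ = 1 / MTBF; FIT = λ × 1e9 = 1e9 / MTBF
λ = 1 / 102343 ≈ 9.771e-06 failures/hour
FIT = 1e9 / 102343 ≈ 9771 failures per 1e9 hours (nearest whole number)

λ = 9.771e-06 /h, FIT = 9771


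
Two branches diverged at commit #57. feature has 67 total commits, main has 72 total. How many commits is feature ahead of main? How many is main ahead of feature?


Common ancestor: commit #57
feature commits after divergence: 67 - 57 = 10
main commits after divergence: 72 - 57 = 15
feature is 10 commits ahead of main
main is 15 commits ahead of feature

feature ahead: 10, main ahead: 15


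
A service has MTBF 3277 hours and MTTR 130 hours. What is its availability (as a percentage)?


Availability = MTBF / (MTBF + MTTR)
Availability = 3277 / (3277 + 130)
Availability = 3277 / 3407
Availability = 96.1843%

96.1843%


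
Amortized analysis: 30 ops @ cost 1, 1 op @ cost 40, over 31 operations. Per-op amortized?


Formula: Amortized cost = Total cost / Operations
Total cost = (30 * 1) + (1 * 40)
Total cost = 30 + 40 = 70
Amortized = 70 / 31 = 2.2581

2.2581


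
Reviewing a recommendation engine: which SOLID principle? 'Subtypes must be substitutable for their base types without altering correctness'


This describes the Liskov Substitution Principle (LSP)

Liskov Substitution Principle (LSP)


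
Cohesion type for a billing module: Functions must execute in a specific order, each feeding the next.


Reasoning: Output of one is input to next
Type: Sequential cohesion

Sequential cohesion


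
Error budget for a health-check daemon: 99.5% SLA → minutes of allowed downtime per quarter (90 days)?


Formula: allowed downtime = period * (100 - SLA) / 100
Period (quarter (90 days)) = 129600 minutes
Unavailability fraction = (100 - 99.5) / 100
Allowed downtime = 129600 * (100 - 99.5) / 100
Allowed downtime = 648.0 minutes

648.0 minutes


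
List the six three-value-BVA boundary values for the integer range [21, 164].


Range: [21, 164]
Boundaries: just below min, min, min+1, max-1, max, just above max
Values: [20, 21, 22, 163, 164, 165]

[20, 21, 22, 163, 164, 165]


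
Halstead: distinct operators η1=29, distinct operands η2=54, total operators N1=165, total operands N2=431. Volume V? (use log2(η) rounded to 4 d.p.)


Formula: V = N * log2(η), where N = N1 + N2 and η = η1 + η2
η = 29 + 54 = 83
N = 165 + 431 = 596
log2(83) ≈ 6.3750
V = 596 * 6.3750 = 3799.50

3799.50


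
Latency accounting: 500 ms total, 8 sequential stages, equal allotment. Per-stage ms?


Formula: per_stage = total_budget / stages
per_stage = 500 / 8
per_stage = 62.5 ms

62.5 ms


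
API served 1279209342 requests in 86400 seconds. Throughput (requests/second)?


Formula: throughput = requests / seconds
throughput = 1279209342 / 86400
throughput = 14805.66 requests/second

14805.66 requests/second


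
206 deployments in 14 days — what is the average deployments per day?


Formula: deployments per day = releases / days
= 206 / 14
= 14.714 deploys/day
(equivalently, 103.0 deploys/week)

14.714 deploys/day


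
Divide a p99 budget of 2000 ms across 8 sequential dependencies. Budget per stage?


Formula: per_stage = total_budget / stages
per_stage = 2000 / 8
per_stage = 250.0 ms

250.0 ms


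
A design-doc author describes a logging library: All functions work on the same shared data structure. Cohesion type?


Reasoning: Functions share data
Type: Communicational cohesion

Communicational cohesion


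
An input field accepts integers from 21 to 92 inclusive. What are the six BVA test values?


Range: [21, 92]
Boundaries: just below min, min, min+1, max-1, max, just above max
Values: [20, 21, 22, 91, 92, 93]

[20, 21, 22, 91, 92, 93]


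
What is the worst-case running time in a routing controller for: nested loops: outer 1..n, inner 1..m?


Reasoning: product of independent bounds
Complexity: O(n*m)

O(n*m)


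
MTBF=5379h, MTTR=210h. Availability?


Availability = MTBF / (MTBF + MTTR)
Availability = 5379 / (5379 + 210)
Availability = 5379 / 5589
Availability = 96.2426%

96.2426%


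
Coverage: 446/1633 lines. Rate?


Coverage = covered / total * 100
Coverage = 446 / 1633 * 100
Coverage = 27.31%

27.31%


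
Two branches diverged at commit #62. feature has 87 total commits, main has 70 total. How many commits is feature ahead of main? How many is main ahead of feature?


Common ancestor: commit #62
feature commits after divergence: 87 - 62 = 25
main commits after divergence: 70 - 62 = 8
feature is 25 commits ahead of main
main is 8 commits ahead of feature

feature ahead: 25, main ahead: 8


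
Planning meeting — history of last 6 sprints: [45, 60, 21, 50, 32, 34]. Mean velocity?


Formula: Avg velocity = Total points / Number of sprints
Points: [45, 60, 21, 50, 32, 34]
Sum = 45 + 60 + 21 + 50 + 32 + 34 = 242
Avg velocity = 242 / 6 = 40.33 points/sprint

40.33 points/sprint


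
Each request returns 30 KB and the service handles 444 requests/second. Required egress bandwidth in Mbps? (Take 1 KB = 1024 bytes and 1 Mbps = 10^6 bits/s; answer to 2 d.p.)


Formula: Mbps = payload_bytes * RPS * 8 / 1e6
Payload per request = 30 KB = 30 * 1024 = 30720 bytes
Total bytes/sec = 30720 * 444 = 13639680
Total bits/sec = 13639680 * 8 = 109117440
Mbps = 109117440 / 1e6 = 109.12

109.12 Mbps


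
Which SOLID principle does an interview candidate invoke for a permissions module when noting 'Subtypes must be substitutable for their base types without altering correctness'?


This describes the Liskov Substitution Principle (LSP)

Liskov Substitution Principle (LSP)


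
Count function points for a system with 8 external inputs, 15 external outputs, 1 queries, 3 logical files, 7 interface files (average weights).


UFP = EI*4 + EO*5 + EQ*4 + ILF*10 + EIF*7
UFP = 8*4 + 15*5 + 1*4 + 3*10 + 7*7
UFP = 32 + 75 + 4 + 30 + 49
UFP = 190

190


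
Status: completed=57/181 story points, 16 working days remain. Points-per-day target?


Formula: Required rate = Remaining points / Days left
Remaining = 181 - 57 = 124 points
Required rate = 124 / 16 = 7.75 points/day

7.75 points/day


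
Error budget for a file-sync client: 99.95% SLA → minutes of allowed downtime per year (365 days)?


Formula: allowed downtime = period * (100 - SLA) / 100
Period (year (365 days)) = 525600 minutes
Unavailability fraction = (100 - 99.95) / 100
Allowed downtime = 525600 * (100 - 99.95) / 100
Allowed downtime = 262.8 minutes

262.8 minutes


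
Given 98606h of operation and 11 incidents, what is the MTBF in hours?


Formula: MTBF = Total operating time / Number of failures
MTBF = 98606 / 11
MTBF = 8964.18 hours

8964.18 hours


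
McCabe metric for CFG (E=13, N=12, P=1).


Formula: V(G) = E - N + 2P
V(G) = 13 - 12 + 2*1
V(G) = 1 + 2
V(G) = 3

3


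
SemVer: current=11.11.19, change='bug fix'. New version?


Current: 11.11.19
Change category: 'bug fix' → patch bump
SemVer rule: patch bump → increment PATCH (MAJOR and MINOR unchanged)
New: 11.11.20

11.11.20


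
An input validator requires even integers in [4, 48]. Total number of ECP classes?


Constraint: even integers in [4, 48]
Class 1: x < 4 — out-of-range invalid
Class 2: x in [4,48] but odd — wrong type invalid
Class 3: x in [4,48] and even — valid
Class 4: x > 48 — out-of-range invalid
Total equivalence classes: 4

4 equivalence classes


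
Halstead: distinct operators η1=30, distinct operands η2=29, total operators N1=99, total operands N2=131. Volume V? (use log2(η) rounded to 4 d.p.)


Formula: V = N * log2(η), where N = N1 + N2 and η = η1 + η2
η = 30 + 29 = 59
N = 99 + 131 = 230
log2(59) ≈ 5.8826
V = 230 * 5.8826 = 1353.00

1353.00


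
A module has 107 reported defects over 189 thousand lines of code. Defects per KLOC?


Defect density = defects / KLOC
Defect density = 107 / 189
Defect density = 0.566 defects/KLOC

0.566 defects/KLOC


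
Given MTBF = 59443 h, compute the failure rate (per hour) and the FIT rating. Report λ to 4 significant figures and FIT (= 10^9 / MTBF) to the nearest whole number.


Formula: λ = 1 / MTBF; FIT = λ × 1e9 = 1e9 / MTBF
λ = 1 / 59443 ≈ 1.682e-05 failures/hour
FIT = 1e9 / 59443 ≈ 16823 failures per 1e9 hours (nearest whole number)

λ = 1.682e-05 /h, FIT = 16823


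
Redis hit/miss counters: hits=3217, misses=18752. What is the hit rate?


Formula: hit rate = hits / (hits + misses) * 100
hit rate = 3217 / (3217 + 18752) * 100
hit rate = 3217 / 21969 * 100
hit rate = 14.64%

14.64%


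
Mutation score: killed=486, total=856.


Mutation score = killed / total * 100
Mutation score = 486 / 856 * 100
Mutation score = 56.78%

56.78%


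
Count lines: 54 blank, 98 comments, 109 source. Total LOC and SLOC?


Total LOC = blank + comment + code
Total LOC = 54 + 98 + 109 = 261
SLOC (source only) = code = 109

Total LOC: 261, SLOC: 109


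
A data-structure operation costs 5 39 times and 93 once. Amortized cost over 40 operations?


Formula: Amortized cost = Total cost / Operations
Total cost = (39 * 5) + (1 * 93)
Total cost = 195 + 93 = 288
Amortized = 288 / 40 = 7.2

7.2


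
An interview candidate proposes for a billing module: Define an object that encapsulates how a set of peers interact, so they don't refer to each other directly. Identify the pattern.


This matches the Mediator pattern

Mediator


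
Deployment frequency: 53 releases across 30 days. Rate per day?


Formula: deployments per day = releases / days
= 53 / 30
= 1.767 deploys/day
(equivalently, 12.37 deploys/week)

1.767 deploys/day


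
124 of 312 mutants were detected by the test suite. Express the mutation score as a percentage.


Mutation score = killed / total * 100
Mutation score = 124 / 312 * 100
Mutation score = 39.74%

39.74%


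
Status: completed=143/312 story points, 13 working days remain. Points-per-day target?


Formula: Required rate = Remaining points / Days left
Remaining = 312 - 143 = 169 points
Required rate = 169 / 13 = 13.0 points/day

13.0 points/day


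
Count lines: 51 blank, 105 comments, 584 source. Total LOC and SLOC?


Total LOC = blank + comment + code
Total LOC = 51 + 105 + 584 = 740
SLOC (source only) = code = 584

Total LOC: 740, SLOC: 584


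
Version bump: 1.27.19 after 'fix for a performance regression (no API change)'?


Current: 1.27.19
Change category: 'fix for a performance regression (no API change)' → patch bump
SemVer rule: patch bump → increment PATCH (MAJOR and MINOR unchanged)
New: 1.27.20

1.27.20


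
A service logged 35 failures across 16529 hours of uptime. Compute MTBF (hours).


Formula: MTBF = Total operating time / Number of failures
MTBF = 16529 / 35
MTBF = 472.26 hours

472.26 hours


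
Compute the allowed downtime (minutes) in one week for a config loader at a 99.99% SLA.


Formula: allowed downtime = period * (100 - SLA) / 100
Period (week) = 10080 minutes
Unavailability fraction = (100 - 99.99) / 100
Allowed downtime = 10080 * (100 - 99.99) / 100
Allowed downtime = 1.008 minutes

1.008 minutes


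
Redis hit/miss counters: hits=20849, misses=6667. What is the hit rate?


Formula: hit rate = hits / (hits + misses) * 100
hit rate = 20849 / (20849 + 6667) * 100
hit rate = 20849 / 27516 * 100
hit rate = 75.77%

75.77%


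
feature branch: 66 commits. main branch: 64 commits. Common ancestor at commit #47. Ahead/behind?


Common ancestor: commit #47
feature commits after divergence: 66 - 47 = 19
main commits after divergence: 64 - 47 = 17
feature is 19 commits ahead of main
main is 17 commits ahead of feature

feature ahead: 19, main ahead: 17


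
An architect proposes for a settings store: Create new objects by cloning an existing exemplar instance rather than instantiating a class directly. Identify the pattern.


This matches the Prototype pattern

Prototype


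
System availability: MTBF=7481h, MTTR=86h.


Availability = MTBF / (MTBF + MTTR)
Availability = 7481 / (7481 + 86)
Availability = 7481 / 7567
Availability = 98.8635%

98.8635%


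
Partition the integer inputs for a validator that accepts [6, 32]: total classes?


Valid range: [6, 32]
Class 1: x < 6 — invalid
Class 2: 6 ≤ x ≤ 32 — valid
Class 3: x > 32 — invalid
Total equivalence classes: 3

3 equivalence classes


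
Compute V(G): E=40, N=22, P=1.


Formula: V(G) = E - N + 2P
V(G) = 40 - 22 + 2*1
V(G) = 18 + 2
V(G) = 20

20


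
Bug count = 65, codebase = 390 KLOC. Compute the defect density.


Defect density = defects / KLOC
Defect density = 65 / 390
Defect density = 0.167 defects/KLOC

0.167 defects/KLOC


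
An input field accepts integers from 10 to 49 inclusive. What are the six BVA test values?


Range: [10, 49]
Boundaries: just below min, min, min+1, max-1, max, just above max
Values: [9, 10, 11, 48, 49, 50]

[9, 10, 11, 48, 49, 50]


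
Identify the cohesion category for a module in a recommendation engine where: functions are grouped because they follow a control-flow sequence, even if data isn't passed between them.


Reasoning: Grouped by order of execution within a routine, not by data flow
Type: Procedural cohesion

Procedural cohesion


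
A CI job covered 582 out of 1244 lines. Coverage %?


Coverage = covered / total * 100
Coverage = 582 / 1244 * 100
Coverage = 46.78%

46.78%


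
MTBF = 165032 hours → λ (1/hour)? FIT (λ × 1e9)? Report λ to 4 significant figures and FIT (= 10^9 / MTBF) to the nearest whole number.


Formula: λ = 1 / MTBF; FIT = λ × 1e9 = 1e9 / MTBF
λ = 1 / 165032 ≈ 6.059e-06 failures/hour
FIT = 1e9 / 165032 ≈ 6059 failures per 1e9 hours (nearest whole number)

λ = 6.059e-06 /h, FIT = 6059


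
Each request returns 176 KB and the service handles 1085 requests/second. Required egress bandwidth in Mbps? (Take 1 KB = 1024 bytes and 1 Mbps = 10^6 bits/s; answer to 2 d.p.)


Formula: Mbps = payload_bytes * RPS * 8 / 1e6
Payload per request = 176 KB = 176 * 1024 = 180224 bytes
Total bytes/sec = 180224 * 1085 = 195543040
Total bits/sec = 195543040 * 8 = 1564344320
Mbps = 1564344320 / 1e6 = 1564.34

1564.34 Mbps
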